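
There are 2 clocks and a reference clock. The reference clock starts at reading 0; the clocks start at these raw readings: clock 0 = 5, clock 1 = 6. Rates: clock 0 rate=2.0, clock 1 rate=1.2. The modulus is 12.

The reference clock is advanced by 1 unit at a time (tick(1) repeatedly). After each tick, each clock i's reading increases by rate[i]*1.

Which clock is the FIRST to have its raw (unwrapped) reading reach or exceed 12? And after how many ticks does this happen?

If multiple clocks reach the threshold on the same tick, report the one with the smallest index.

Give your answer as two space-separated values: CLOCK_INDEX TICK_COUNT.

clock 0: start=5, rate=2.0, needs 12-5 = 7; ticks = ceil(7/2.0) = ceil(3.5000) = 4; reading at tick 4 = 5 + 2.0*4 = 13.0000
clock 1: start=6, rate=1.2, needs 12-6 = 6; ticks = ceil(6/1.2) = ceil(5.0000) = 5; reading at tick 5 = 6 + 1.2*5 = 12.0000
Minimum tick count = 4; winners = [0]; smallest index = 0

Answer: 0 4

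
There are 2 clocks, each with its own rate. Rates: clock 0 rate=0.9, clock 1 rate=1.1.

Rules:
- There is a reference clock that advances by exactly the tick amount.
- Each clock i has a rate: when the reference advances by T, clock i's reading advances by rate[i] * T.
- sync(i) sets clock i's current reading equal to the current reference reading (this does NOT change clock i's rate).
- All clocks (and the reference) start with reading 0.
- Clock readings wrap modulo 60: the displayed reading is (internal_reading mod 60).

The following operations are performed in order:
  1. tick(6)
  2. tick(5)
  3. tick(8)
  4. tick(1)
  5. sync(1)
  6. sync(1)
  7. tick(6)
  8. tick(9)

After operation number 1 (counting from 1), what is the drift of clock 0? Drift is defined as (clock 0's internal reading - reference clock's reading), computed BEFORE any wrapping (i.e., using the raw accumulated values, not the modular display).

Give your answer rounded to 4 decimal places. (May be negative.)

After op 1 tick(6): ref=6.0000 raw=[5.4000 6.6000]
Drift of clock 0 after op 1: 5.4000 - 6.0000 = -0.6000

Answer: -0.6000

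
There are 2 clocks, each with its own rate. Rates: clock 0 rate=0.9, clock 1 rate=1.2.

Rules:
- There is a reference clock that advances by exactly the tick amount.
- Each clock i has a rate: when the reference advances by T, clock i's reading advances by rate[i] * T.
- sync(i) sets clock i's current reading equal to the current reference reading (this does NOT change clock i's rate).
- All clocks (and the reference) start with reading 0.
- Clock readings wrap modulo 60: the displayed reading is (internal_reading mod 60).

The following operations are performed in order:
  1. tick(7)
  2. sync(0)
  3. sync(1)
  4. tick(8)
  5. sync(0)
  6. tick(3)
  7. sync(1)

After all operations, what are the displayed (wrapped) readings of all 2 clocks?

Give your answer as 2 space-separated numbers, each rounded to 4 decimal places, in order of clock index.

Answer: 17.7000 18.0000

Derivation:
After op 1 tick(7): ref=7.0000 raw=[6.3000 8.4000]
After op 2 sync(0): ref=7.0000 raw=[7.0000 8.4000]
After op 3 sync(1): ref=7.0000 raw=[7.0000 7.0000]
After op 4 tick(8): ref=15.0000 raw=[14.2000 16.6000]
After op 5 sync(0): ref=15.0000 raw=[15.0000 16.6000]
After op 6 tick(3): ref=18.0000 raw=[17.7000 20.2000]
After op 7 sync(1): ref=18.0000 raw=[17.7000 18.0000]
Wrap final raw readings (mod 60): 17.7000 mod 60 = 17.7000; 18.0000 mod 60 = 18.0000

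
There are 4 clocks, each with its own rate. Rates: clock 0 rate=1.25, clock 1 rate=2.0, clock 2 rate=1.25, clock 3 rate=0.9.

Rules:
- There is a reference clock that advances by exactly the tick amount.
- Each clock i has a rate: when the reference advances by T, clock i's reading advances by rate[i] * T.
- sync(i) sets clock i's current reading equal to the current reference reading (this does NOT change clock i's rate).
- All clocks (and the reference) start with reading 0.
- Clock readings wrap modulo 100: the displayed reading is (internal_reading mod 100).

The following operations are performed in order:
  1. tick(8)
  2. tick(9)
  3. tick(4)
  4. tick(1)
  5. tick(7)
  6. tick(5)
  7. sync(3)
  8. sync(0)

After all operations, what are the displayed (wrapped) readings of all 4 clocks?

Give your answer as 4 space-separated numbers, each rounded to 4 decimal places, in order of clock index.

After op 1 tick(8): ref=8.0000 raw=[10.0000 16.0000 10.0000 7.2000]
After op 2 tick(9): ref=17.0000 raw=[21.2500 34.0000 21.2500 15.3000]
After op 3 tick(4): ref=21.0000 raw=[26.2500 42.0000 26.2500 18.9000]
After op 4 tick(1): ref=22.0000 raw=[27.5000 44.0000 27.5000 19.8000]
After op 5 tick(7): ref=29.0000 raw=[36.2500 58.0000 36.2500 26.1000]
After op 6 tick(5): ref=34.0000 raw=[42.5000 68.0000 42.5000 30.6000]
After op 7 sync(3): ref=34.0000 raw=[42.5000 68.0000 42.5000 34.0000]
After op 8 sync(0): ref=34.0000 raw=[34.0000 68.0000 42.5000 34.0000]
Wrap final raw readings (mod 100): 34.0000 mod 100 = 34.0000; 68.0000 mod 100 = 68.0000; 42.5000 mod 100 = 42.5000; 34.0000 mod 100 = 34.0000

Answer: 34.0000 68.0000 42.5000 34.0000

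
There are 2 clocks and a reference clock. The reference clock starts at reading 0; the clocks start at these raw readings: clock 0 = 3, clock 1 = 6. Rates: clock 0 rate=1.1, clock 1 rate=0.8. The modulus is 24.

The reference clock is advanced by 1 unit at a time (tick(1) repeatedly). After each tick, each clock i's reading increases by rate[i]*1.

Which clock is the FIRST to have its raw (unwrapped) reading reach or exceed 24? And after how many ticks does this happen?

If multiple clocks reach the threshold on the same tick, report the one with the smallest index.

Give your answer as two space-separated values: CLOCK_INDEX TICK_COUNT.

clock 0: start=3, rate=1.1, needs 24-3 = 21; ticks = ceil(21/1.1) = ceil(19.0909) = 20; reading at tick 20 = 3 + 1.1*20 = 25.0000
clock 1: start=6, rate=0.8, needs 24-6 = 18; ticks = ceil(18/0.8) = ceil(22.5000) = 23; reading at tick 23 = 6 + 0.8*23 = 24.4000
Minimum tick count = 20; winners = [0]; smallest index = 0

Answer: 0 20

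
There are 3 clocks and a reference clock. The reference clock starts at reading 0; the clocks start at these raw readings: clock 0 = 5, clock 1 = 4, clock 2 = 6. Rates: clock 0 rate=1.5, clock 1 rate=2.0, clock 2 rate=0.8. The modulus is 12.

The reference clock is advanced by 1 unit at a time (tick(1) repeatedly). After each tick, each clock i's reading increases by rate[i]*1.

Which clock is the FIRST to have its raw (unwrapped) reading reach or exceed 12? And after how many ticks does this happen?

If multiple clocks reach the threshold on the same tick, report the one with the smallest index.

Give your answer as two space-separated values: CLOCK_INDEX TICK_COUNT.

Answer: 1 4

Derivation:
clock 0: start=5, rate=1.5, needs 12-5 = 7; ticks = ceil(7/1.5) = ceil(4.6667) = 5; reading at tick 5 = 5 + 1.5*5 = 12.5000
clock 1: start=4, rate=2.0, needs 12-4 = 8; ticks = ceil(8/2.0) = ceil(4.0000) = 4; reading at tick 4 = 4 + 2.0*4 = 12.0000
clock 2: start=6, rate=0.8, needs 12-6 = 6; ticks = ceil(6/0.8) = ceil(7.5000) = 8; reading at tick 8 = 6 + 0.8*8 = 12.4000
Minimum tick count = 4; winners = [1]; smallest index = 1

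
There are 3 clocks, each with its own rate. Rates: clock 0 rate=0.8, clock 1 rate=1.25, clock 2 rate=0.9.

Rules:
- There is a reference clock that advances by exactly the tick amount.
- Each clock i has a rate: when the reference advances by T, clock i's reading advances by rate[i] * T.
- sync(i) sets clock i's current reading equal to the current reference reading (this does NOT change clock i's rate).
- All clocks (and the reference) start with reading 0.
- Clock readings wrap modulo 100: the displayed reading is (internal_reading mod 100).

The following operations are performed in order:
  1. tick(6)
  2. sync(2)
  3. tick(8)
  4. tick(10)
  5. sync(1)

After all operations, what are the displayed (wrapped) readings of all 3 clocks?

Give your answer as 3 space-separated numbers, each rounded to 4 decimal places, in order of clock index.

Answer: 19.2000 24.0000 22.2000

Derivation:
After op 1 tick(6): ref=6.0000 raw=[4.8000 7.5000 5.4000]
After op 2 sync(2): ref=6.0000 raw=[4.8000 7.5000 6.0000]
After op 3 tick(8): ref=14.0000 raw=[11.2000 17.5000 13.2000]
After op 4 tick(10): ref=24.0000 raw=[19.2000 30.0000 22.2000]
After op 5 sync(1): ref=24.0000 raw=[19.2000 24.0000 22.2000]
Wrap final raw readings (mod 100): 19.2000 mod 100 = 19.2000; 24.0000 mod 100 = 24.0000; 22.2000 mod 100 = 22.2000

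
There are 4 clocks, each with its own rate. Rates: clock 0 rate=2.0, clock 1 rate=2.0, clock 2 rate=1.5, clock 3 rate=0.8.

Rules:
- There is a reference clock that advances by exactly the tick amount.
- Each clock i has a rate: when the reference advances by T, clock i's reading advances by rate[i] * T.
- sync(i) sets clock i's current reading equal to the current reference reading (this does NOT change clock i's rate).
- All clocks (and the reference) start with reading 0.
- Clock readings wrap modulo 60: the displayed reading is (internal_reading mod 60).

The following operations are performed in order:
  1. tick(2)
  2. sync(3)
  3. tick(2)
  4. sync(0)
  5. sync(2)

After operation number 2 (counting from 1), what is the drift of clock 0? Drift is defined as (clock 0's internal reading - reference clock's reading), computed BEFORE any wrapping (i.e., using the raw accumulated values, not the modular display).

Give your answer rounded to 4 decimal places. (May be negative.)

Answer: 2.0000

Derivation:
After op 1 tick(2): ref=2.0000 raw=[4.0000 4.0000 3.0000 1.6000]
After op 2 sync(3): ref=2.0000 raw=[4.0000 4.0000 3.0000 2.0000]
Drift of clock 0 after op 2: 4.0000 - 2.0000 = 2.0000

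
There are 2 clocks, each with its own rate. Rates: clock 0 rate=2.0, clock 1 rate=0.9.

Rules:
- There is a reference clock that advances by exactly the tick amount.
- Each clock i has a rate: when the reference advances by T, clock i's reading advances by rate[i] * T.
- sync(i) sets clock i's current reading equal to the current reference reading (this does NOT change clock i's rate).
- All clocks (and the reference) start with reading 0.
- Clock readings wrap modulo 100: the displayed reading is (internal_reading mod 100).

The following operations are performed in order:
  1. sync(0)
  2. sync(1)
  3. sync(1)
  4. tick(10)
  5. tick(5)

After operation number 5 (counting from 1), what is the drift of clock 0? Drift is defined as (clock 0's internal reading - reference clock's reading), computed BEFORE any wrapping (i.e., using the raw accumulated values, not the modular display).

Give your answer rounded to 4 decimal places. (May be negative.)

Answer: 15.0000

Derivation:
After op 1 sync(0): ref=0.0000 raw=[0.0000 0.0000]
After op 2 sync(1): ref=0.0000 raw=[0.0000 0.0000]
After op 3 sync(1): ref=0.0000 raw=[0.0000 0.0000]
After op 4 tick(10): ref=10.0000 raw=[20.0000 9.0000]
After op 5 tick(5): ref=15.0000 raw=[30.0000 13.5000]
Drift of clock 0 after op 5: 30.0000 - 15.0000 = 15.0000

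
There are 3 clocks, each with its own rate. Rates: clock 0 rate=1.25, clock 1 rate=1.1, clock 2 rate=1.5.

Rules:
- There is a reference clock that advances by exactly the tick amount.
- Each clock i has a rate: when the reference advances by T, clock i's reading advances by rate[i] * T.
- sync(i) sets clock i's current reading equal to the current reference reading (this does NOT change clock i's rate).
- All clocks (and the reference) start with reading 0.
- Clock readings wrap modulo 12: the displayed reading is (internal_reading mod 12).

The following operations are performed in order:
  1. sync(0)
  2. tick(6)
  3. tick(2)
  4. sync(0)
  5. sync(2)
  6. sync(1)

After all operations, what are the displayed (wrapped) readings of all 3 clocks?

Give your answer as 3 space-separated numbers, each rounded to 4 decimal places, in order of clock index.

Answer: 8.0000 8.0000 8.0000

Derivation:
After op 1 sync(0): ref=0.0000 raw=[0.0000 0.0000 0.0000]
After op 2 tick(6): ref=6.0000 raw=[7.5000 6.6000 9.0000]
After op 3 tick(2): ref=8.0000 raw=[10.0000 8.8000 12.0000]
After op 4 sync(0): ref=8.0000 raw=[8.0000 8.8000 12.0000]
After op 5 sync(2): ref=8.0000 raw=[8.0000 8.8000 8.0000]
After op 6 sync(1): ref=8.0000 raw=[8.0000 8.0000 8.0000]
Wrap final raw readings (mod 12): 8.0000 mod 12 = 8.0000; 8.0000 mod 12 = 8.0000; 8.0000 mod 12 = 8.0000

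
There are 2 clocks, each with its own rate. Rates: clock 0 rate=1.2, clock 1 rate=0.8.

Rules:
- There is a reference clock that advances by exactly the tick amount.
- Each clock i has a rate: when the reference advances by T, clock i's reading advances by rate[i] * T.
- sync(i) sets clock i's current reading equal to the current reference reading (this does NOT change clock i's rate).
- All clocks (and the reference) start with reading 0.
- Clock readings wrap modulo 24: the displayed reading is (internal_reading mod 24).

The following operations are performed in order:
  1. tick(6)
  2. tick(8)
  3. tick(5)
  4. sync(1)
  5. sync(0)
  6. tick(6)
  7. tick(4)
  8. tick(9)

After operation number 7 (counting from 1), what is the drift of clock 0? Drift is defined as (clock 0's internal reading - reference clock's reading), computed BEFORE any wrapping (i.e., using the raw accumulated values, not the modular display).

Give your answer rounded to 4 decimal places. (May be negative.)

After op 1 tick(6): ref=6.0000 raw=[7.2000 4.8000]
After op 2 tick(8): ref=14.0000 raw=[16.8000 11.2000]
After op 3 tick(5): ref=19.0000 raw=[22.8000 15.2000]
After op 4 sync(1): ref=19.0000 raw=[22.8000 19.0000]
After op 5 sync(0): ref=19.0000 raw=[19.0000 19.0000]
After op 6 tick(6): ref=25.0000 raw=[26.2000 23.8000]
After op 7 tick(4): ref=29.0000 raw=[31.0000 27.0000]
Drift of clock 0 after op 7: 31.0000 - 29.0000 = 2.0000

Answer: 2.0000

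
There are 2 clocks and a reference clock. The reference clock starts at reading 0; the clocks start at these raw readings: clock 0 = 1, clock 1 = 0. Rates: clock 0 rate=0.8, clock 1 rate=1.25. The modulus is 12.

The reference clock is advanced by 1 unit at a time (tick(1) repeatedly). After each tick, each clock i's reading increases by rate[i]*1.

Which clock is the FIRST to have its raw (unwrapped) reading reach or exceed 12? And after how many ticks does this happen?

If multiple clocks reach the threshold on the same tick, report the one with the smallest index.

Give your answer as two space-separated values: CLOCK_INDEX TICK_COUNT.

Answer: 1 10

Derivation:
clock 0: start=1, rate=0.8, needs 12-1 = 11; ticks = ceil(11/0.8) = ceil(13.7500) = 14; reading at tick 14 = 1 + 0.8*14 = 12.2000
clock 1: start=0, rate=1.25, needs 12-0 = 12; ticks = ceil(12/1.25) = ceil(9.6000) = 10; reading at tick 10 = 0 + 1.25*10 = 12.5000
Minimum tick count = 10; winners = [1]; smallest index = 1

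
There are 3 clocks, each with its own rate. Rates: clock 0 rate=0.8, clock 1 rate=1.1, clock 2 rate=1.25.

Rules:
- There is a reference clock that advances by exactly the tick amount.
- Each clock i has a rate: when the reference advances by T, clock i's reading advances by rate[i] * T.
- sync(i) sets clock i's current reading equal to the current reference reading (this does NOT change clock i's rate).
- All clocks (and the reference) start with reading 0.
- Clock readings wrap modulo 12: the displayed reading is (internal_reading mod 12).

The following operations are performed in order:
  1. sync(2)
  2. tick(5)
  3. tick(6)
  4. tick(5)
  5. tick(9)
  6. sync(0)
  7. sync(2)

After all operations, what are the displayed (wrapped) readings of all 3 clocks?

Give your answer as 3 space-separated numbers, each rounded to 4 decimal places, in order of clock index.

After op 1 sync(2): ref=0.0000 raw=[0.0000 0.0000 0.0000]
After op 2 tick(5): ref=5.0000 raw=[4.0000 5.5000 6.2500]
After op 3 tick(6): ref=11.0000 raw=[8.8000 12.1000 13.7500]
After op 4 tick(5): ref=16.0000 raw=[12.8000 17.6000 20.0000]
After op 5 tick(9): ref=25.0000 raw=[20.0000 27.5000 31.2500]
After op 6 sync(0): ref=25.0000 raw=[25.0000 27.5000 31.2500]
After op 7 sync(2): ref=25.0000 raw=[25.0000 27.5000 25.0000]
Wrap final raw readings (mod 12): 25.0000 mod 12 = 1.0000; 27.5000 mod 12 = 3.5000; 25.0000 mod 12 = 1.0000

Answer: 1.0000 3.5000 1.0000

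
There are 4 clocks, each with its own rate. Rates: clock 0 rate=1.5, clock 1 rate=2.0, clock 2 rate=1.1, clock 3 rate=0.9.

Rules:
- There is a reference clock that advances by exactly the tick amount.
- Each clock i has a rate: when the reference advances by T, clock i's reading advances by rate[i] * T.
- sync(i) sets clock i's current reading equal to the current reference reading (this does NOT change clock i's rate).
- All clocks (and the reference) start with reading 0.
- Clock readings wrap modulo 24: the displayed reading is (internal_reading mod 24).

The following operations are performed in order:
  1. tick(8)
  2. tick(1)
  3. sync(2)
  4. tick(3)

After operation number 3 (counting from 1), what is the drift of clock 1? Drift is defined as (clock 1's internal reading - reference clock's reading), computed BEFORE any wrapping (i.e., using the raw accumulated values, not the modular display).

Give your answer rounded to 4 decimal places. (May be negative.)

After op 1 tick(8): ref=8.0000 raw=[12.0000 16.0000 8.8000 7.2000]
After op 2 tick(1): ref=9.0000 raw=[13.5000 18.0000 9.9000 8.1000]
After op 3 sync(2): ref=9.0000 raw=[13.5000 18.0000 9.0000 8.1000]
Drift of clock 1 after op 3: 18.0000 - 9.0000 = 9.0000

Answer: 9.0000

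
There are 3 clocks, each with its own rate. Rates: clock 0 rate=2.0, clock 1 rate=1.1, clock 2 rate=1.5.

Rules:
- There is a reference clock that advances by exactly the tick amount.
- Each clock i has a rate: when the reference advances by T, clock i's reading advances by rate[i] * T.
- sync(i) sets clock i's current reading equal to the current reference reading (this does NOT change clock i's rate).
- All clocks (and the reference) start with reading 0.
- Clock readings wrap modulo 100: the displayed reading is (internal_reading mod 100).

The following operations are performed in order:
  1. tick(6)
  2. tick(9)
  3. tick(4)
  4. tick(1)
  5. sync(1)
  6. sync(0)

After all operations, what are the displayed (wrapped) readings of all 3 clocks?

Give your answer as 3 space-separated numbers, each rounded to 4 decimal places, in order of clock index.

Answer: 20.0000 20.0000 30.0000

Derivation:
After op 1 tick(6): ref=6.0000 raw=[12.0000 6.6000 9.0000]
After op 2 tick(9): ref=15.0000 raw=[30.0000 16.5000 22.5000]
After op 3 tick(4): ref=19.0000 raw=[38.0000 20.9000 28.5000]
After op 4 tick(1): ref=20.0000 raw=[40.0000 22.0000 30.0000]
After op 5 sync(1): ref=20.0000 raw=[40.0000 20.0000 30.0000]
After op 6 sync(0): ref=20.0000 raw=[20.0000 20.0000 30.0000]
Wrap final raw readings (mod 100): 20.0000 mod 100 = 20.0000; 20.0000 mod 100 = 20.0000; 30.0000 mod 100 = 30.0000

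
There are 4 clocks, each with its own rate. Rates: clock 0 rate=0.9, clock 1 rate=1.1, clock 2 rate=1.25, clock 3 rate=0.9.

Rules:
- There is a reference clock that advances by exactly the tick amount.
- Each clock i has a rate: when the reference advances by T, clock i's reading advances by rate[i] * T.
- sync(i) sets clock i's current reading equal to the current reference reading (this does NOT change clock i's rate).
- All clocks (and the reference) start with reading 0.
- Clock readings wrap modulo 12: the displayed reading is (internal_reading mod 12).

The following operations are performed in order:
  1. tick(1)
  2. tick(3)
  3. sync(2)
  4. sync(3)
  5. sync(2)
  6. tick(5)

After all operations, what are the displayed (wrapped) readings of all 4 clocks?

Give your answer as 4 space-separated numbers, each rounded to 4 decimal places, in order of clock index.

After op 1 tick(1): ref=1.0000 raw=[0.9000 1.1000 1.2500 0.9000]
After op 2 tick(3): ref=4.0000 raw=[3.6000 4.4000 5.0000 3.6000]
After op 3 sync(2): ref=4.0000 raw=[3.6000 4.4000 4.0000 3.6000]
After op 4 sync(3): ref=4.0000 raw=[3.6000 4.4000 4.0000 4.0000]
After op 5 sync(2): ref=4.0000 raw=[3.6000 4.4000 4.0000 4.0000]
After op 6 tick(5): ref=9.0000 raw=[8.1000 9.9000 10.2500 8.5000]
Wrap final raw readings (mod 12): 8.1000 mod 12 = 8.1000; 9.9000 mod 12 = 9.9000; 10.2500 mod 12 = 10.2500; 8.5000 mod 12 = 8.5000

Answer: 8.1000 9.9000 10.2500 8.5000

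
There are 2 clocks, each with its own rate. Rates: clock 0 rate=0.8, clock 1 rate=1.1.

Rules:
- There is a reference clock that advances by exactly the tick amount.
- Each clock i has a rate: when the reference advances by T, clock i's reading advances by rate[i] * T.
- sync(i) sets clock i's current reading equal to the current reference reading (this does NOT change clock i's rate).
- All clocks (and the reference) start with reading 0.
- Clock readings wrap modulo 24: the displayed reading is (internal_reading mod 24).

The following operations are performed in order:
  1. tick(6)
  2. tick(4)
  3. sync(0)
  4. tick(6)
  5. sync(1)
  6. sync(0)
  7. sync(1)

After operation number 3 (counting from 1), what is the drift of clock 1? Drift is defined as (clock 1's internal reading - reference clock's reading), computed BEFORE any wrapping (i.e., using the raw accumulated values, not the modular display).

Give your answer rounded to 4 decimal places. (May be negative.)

After op 1 tick(6): ref=6.0000 raw=[4.8000 6.6000]
After op 2 tick(4): ref=10.0000 raw=[8.0000 11.0000]
After op 3 sync(0): ref=10.0000 raw=[10.0000 11.0000]
Drift of clock 1 after op 3: 11.0000 - 10.0000 = 1.0000

Answer: 1.0000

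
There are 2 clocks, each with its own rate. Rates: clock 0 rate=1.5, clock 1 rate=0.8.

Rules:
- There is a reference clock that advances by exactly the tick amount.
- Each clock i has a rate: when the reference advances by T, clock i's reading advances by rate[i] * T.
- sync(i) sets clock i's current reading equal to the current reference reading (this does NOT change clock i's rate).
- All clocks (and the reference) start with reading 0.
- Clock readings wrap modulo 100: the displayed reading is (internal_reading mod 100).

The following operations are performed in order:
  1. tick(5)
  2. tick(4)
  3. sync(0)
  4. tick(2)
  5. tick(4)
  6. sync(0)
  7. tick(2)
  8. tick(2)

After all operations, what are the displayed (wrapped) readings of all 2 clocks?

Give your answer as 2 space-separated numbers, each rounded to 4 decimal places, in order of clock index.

Answer: 21.0000 15.2000

Derivation:
After op 1 tick(5): ref=5.0000 raw=[7.5000 4.0000]
After op 2 tick(4): ref=9.0000 raw=[13.5000 7.2000]
After op 3 sync(0): ref=9.0000 raw=[9.0000 7.2000]
After op 4 tick(2): ref=11.0000 raw=[12.0000 8.8000]
After op 5 tick(4): ref=15.0000 raw=[18.0000 12.0000]
After op 6 sync(0): ref=15.0000 raw=[15.0000 12.0000]
After op 7 tick(2): ref=17.0000 raw=[18.0000 13.6000]
After op 8 tick(2): ref=19.0000 raw=[21.0000 15.2000]
Wrap final raw readings (mod 100): 21.0000 mod 100 = 21.0000; 15.2000 mod 100 = 15.2000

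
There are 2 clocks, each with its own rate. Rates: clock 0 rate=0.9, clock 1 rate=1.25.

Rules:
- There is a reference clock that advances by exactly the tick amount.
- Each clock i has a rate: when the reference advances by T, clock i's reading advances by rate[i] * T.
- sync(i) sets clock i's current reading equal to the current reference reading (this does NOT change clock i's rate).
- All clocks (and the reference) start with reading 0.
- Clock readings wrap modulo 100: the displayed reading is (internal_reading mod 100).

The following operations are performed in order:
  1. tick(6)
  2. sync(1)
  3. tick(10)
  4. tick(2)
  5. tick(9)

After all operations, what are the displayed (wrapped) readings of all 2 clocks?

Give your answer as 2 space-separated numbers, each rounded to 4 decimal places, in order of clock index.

Answer: 24.3000 32.2500

Derivation:
After op 1 tick(6): ref=6.0000 raw=[5.4000 7.5000]
After op 2 sync(1): ref=6.0000 raw=[5.4000 6.0000]
After op 3 tick(10): ref=16.0000 raw=[14.4000 18.5000]
After op 4 tick(2): ref=18.0000 raw=[16.2000 21.0000]
After op 5 tick(9): ref=27.0000 raw=[24.3000 32.2500]
Wrap final raw readings (mod 100): 24.3000 mod 100 = 24.3000; 32.2500 mod 100 = 32.2500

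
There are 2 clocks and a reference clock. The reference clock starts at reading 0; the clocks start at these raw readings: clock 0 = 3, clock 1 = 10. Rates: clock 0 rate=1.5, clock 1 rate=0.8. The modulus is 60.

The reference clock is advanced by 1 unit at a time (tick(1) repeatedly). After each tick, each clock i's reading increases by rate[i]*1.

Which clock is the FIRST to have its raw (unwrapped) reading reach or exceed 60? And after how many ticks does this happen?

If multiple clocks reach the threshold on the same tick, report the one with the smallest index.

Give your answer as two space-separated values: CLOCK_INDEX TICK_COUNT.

Answer: 0 38

Derivation:
clock 0: start=3, rate=1.5, needs 60-3 = 57; ticks = ceil(57/1.5) = ceil(38.0000) = 38; reading at tick 38 = 3 + 1.5*38 = 60.0000
clock 1: start=10, rate=0.8, needs 60-10 = 50; ticks = ceil(50/0.8) = ceil(62.5000) = 63; reading at tick 63 = 10 + 0.8*63 = 60.4000
Minimum tick count = 38; winners = [0]; smallest index = 0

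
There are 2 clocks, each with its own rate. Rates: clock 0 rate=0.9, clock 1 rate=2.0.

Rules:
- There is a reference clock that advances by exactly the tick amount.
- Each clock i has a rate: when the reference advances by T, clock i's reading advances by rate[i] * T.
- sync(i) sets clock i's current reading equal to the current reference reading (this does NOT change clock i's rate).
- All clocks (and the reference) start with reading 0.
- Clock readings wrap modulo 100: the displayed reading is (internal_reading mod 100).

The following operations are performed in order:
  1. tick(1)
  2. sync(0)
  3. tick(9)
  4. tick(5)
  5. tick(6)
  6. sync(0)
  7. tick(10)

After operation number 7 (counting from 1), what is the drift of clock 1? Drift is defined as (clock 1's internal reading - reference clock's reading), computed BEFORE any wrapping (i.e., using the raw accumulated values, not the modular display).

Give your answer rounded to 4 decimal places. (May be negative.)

Answer: 31.0000

Derivation:
After op 1 tick(1): ref=1.0000 raw=[0.9000 2.0000]
After op 2 sync(0): ref=1.0000 raw=[1.0000 2.0000]
After op 3 tick(9): ref=10.0000 raw=[9.1000 20.0000]
After op 4 tick(5): ref=15.0000 raw=[13.6000 30.0000]
After op 5 tick(6): ref=21.0000 raw=[19.0000 42.0000]
After op 6 sync(0): ref=21.0000 raw=[21.0000 42.0000]
After op 7 tick(10): ref=31.0000 raw=[30.0000 62.0000]
Drift of clock 1 after op 7: 62.0000 - 31.0000 = 31.0000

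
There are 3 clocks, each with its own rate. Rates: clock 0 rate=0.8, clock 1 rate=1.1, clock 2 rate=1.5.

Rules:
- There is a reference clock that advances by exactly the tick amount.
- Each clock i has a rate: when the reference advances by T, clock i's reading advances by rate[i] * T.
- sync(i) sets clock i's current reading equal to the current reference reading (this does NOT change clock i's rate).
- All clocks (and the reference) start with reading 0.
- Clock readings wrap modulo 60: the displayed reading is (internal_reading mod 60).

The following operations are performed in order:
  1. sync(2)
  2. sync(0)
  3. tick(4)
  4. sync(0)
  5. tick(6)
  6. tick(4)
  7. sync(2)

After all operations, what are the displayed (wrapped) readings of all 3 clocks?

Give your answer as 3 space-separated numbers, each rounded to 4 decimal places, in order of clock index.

After op 1 sync(2): ref=0.0000 raw=[0.0000 0.0000 0.0000]
After op 2 sync(0): ref=0.0000 raw=[0.0000 0.0000 0.0000]
After op 3 tick(4): ref=4.0000 raw=[3.2000 4.4000 6.0000]
After op 4 sync(0): ref=4.0000 raw=[4.0000 4.4000 6.0000]
After op 5 tick(6): ref=10.0000 raw=[8.8000 11.0000 15.0000]
After op 6 tick(4): ref=14.0000 raw=[12.0000 15.4000 21.0000]
After op 7 sync(2): ref=14.0000 raw=[12.0000 15.4000 14.0000]
Wrap final raw readings (mod 60): 12.0000 mod 60 = 12.0000; 15.4000 mod 60 = 15.4000; 14.0000 mod 60 = 14.0000

Answer: 12.0000 15.4000 14.0000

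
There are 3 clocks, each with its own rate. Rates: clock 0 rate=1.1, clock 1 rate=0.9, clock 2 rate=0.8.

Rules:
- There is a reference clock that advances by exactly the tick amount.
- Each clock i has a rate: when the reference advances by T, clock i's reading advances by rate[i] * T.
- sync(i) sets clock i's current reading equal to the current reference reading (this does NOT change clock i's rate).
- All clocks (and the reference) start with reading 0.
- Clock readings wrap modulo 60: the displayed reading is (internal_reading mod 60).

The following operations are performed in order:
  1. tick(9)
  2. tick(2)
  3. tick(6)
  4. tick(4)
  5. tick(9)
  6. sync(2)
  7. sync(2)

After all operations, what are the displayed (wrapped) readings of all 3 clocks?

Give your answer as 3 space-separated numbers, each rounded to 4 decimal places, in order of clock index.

Answer: 33.0000 27.0000 30.0000

Derivation:
After op 1 tick(9): ref=9.0000 raw=[9.9000 8.1000 7.2000]
After op 2 tick(2): ref=11.0000 raw=[12.1000 9.9000 8.8000]
After op 3 tick(6): ref=17.0000 raw=[18.7000 15.3000 13.6000]
After op 4 tick(4): ref=21.0000 raw=[23.1000 18.9000 16.8000]
After op 5 tick(9): ref=30.0000 raw=[33.0000 27.0000 24.0000]
After op 6 sync(2): ref=30.0000 raw=[33.0000 27.0000 30.0000]
After op 7 sync(2): ref=30.0000 raw=[33.0000 27.0000 30.0000]
Wrap final raw readings (mod 60): 33.0000 mod 60 = 33.0000; 27.0000 mod 60 = 27.0000; 30.0000 mod 60 = 30.0000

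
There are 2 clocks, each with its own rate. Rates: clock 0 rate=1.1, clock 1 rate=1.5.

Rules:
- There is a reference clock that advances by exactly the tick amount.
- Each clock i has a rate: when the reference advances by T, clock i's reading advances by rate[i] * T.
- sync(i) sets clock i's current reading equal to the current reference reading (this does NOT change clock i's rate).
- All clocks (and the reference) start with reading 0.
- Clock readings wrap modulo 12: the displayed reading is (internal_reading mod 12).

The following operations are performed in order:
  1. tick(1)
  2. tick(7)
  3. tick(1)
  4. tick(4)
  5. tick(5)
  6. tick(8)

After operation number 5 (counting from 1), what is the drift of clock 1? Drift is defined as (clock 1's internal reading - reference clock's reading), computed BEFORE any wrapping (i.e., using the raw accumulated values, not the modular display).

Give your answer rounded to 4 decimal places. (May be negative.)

After op 1 tick(1): ref=1.0000 raw=[1.1000 1.5000]
After op 2 tick(7): ref=8.0000 raw=[8.8000 12.0000]
After op 3 tick(1): ref=9.0000 raw=[9.9000 13.5000]
After op 4 tick(4): ref=13.0000 raw=[14.3000 19.5000]
After op 5 tick(5): ref=18.0000 raw=[19.8000 27.0000]
Drift of clock 1 after op 5: 27.0000 - 18.0000 = 9.0000

Answer: 9.0000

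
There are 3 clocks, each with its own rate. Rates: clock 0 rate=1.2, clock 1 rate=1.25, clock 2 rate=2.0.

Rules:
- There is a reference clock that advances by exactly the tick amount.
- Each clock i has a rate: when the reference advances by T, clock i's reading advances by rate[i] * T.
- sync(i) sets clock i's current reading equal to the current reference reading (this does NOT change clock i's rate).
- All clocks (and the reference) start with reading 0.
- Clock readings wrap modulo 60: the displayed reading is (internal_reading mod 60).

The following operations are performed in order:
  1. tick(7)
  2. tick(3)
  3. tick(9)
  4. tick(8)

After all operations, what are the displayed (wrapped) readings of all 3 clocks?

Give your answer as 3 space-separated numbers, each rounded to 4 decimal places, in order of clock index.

After op 1 tick(7): ref=7.0000 raw=[8.4000 8.7500 14.0000]
After op 2 tick(3): ref=10.0000 raw=[12.0000 12.5000 20.0000]
After op 3 tick(9): ref=19.0000 raw=[22.8000 23.7500 38.0000]
After op 4 tick(8): ref=27.0000 raw=[32.4000 33.7500 54.0000]
Wrap final raw readings (mod 60): 32.4000 mod 60 = 32.4000; 33.7500 mod 60 = 33.7500; 54.0000 mod 60 = 54.0000

Answer: 32.4000 33.7500 54.0000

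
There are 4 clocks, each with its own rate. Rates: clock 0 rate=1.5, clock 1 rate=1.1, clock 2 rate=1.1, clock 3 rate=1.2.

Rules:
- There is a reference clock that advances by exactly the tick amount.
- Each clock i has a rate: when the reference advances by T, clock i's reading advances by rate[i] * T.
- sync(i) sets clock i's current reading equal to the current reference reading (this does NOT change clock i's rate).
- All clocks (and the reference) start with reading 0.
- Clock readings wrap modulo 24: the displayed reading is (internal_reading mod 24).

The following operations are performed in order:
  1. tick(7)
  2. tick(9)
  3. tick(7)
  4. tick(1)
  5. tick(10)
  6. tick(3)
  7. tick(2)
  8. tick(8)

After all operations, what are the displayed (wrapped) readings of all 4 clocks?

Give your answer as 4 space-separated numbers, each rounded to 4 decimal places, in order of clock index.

Answer: 22.5000 3.7000 3.7000 8.4000

Derivation:
After op 1 tick(7): ref=7.0000 raw=[10.5000 7.7000 7.7000 8.4000]
After op 2 tick(9): ref=16.0000 raw=[24.0000 17.6000 17.6000 19.2000]
After op 3 tick(7): ref=23.0000 raw=[34.5000 25.3000 25.3000 27.6000]
After op 4 tick(1): ref=24.0000 raw=[36.0000 26.4000 26.4000 28.8000]
After op 5 tick(10): ref=34.0000 raw=[51.0000 37.4000 37.4000 40.8000]
After op 6 tick(3): ref=37.0000 raw=[55.5000 40.7000 40.7000 44.4000]
After op 7 tick(2): ref=39.0000 raw=[58.5000 42.9000 42.9000 46.8000]
After op 8 tick(8): ref=47.0000 raw=[70.5000 51.7000 51.7000 56.4000]
Wrap final raw readings (mod 24): 70.5000 mod 24 = 22.5000; 51.7000 mod 24 = 3.7000; 51.7000 mod 24 = 3.7000; 56.4000 mod 24 = 8.4000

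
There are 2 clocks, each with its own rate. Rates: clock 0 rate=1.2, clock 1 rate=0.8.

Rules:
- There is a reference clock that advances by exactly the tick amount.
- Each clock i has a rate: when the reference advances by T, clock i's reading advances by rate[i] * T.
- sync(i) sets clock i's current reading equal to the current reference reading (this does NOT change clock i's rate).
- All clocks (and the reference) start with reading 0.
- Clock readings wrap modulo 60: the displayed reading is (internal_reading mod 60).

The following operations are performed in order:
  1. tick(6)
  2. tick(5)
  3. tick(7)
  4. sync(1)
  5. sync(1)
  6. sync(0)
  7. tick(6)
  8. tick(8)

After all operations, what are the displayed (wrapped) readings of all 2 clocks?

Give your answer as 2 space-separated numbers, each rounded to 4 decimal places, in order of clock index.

Answer: 34.8000 29.2000

Derivation:
After op 1 tick(6): ref=6.0000 raw=[7.2000 4.8000]
After op 2 tick(5): ref=11.0000 raw=[13.2000 8.8000]
After op 3 tick(7): ref=18.0000 raw=[21.6000 14.4000]
After op 4 sync(1): ref=18.0000 raw=[21.6000 18.0000]
After op 5 sync(1): ref=18.0000 raw=[21.6000 18.0000]
After op 6 sync(0): ref=18.0000 raw=[18.0000 18.0000]
After op 7 tick(6): ref=24.0000 raw=[25.2000 22.8000]
After op 8 tick(8): ref=32.0000 raw=[34.8000 29.2000]
Wrap final raw readings (mod 60): 34.8000 mod 60 = 34.8000; 29.2000 mod 60 = 29.2000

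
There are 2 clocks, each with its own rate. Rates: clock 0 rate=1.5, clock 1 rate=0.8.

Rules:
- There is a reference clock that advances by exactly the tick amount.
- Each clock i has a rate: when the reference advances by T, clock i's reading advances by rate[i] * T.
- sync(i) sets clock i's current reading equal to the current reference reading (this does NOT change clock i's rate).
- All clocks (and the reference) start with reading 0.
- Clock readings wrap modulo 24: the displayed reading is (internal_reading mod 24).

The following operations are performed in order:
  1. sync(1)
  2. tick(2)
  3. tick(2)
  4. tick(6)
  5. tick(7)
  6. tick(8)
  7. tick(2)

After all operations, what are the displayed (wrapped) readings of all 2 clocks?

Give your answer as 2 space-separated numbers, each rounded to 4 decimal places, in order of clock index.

After op 1 sync(1): ref=0.0000 raw=[0.0000 0.0000]
After op 2 tick(2): ref=2.0000 raw=[3.0000 1.6000]
After op 3 tick(2): ref=4.0000 raw=[6.0000 3.2000]
After op 4 tick(6): ref=10.0000 raw=[15.0000 8.0000]
After op 5 tick(7): ref=17.0000 raw=[25.5000 13.6000]
After op 6 tick(8): ref=25.0000 raw=[37.5000 20.0000]
After op 7 tick(2): ref=27.0000 raw=[40.5000 21.6000]
Wrap final raw readings (mod 24): 40.5000 mod 24 = 16.5000; 21.6000 mod 24 = 21.6000

Answer: 16.5000 21.6000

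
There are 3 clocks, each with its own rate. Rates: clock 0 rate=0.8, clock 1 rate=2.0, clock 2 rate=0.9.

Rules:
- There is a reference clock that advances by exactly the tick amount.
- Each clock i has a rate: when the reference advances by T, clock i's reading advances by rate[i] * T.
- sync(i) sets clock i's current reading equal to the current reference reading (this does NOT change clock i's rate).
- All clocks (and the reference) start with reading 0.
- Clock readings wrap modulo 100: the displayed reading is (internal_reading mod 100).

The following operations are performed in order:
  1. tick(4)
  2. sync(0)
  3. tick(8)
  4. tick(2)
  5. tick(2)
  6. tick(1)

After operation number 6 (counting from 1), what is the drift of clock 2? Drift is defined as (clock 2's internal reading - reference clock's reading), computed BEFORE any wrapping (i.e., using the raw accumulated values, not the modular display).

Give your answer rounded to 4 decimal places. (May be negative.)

Answer: -1.7000

Derivation:
After op 1 tick(4): ref=4.0000 raw=[3.2000 8.0000 3.6000]
After op 2 sync(0): ref=4.0000 raw=[4.0000 8.0000 3.6000]
After op 3 tick(8): ref=12.0000 raw=[10.4000 24.0000 10.8000]
After op 4 tick(2): ref=14.0000 raw=[12.0000 28.0000 12.6000]
After op 5 tick(2): ref=16.0000 raw=[13.6000 32.0000 14.4000]
After op 6 tick(1): ref=17.0000 raw=[14.4000 34.0000 15.3000]
Drift of clock 2 after op 6: 15.3000 - 17.0000 = -1.7000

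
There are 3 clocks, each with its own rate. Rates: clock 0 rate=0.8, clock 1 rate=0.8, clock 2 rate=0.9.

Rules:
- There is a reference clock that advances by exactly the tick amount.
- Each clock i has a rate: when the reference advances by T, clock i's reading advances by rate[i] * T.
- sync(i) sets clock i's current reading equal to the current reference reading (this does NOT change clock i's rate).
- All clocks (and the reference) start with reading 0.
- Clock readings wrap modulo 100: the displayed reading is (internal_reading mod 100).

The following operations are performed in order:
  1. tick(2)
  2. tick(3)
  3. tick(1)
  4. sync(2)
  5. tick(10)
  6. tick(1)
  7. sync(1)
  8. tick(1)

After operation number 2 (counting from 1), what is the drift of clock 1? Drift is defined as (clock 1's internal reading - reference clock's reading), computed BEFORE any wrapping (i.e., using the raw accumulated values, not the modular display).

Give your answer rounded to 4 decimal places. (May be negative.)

After op 1 tick(2): ref=2.0000 raw=[1.6000 1.6000 1.8000]
After op 2 tick(3): ref=5.0000 raw=[4.0000 4.0000 4.5000]
Drift of clock 1 after op 2: 4.0000 - 5.0000 = -1.0000

Answer: -1.0000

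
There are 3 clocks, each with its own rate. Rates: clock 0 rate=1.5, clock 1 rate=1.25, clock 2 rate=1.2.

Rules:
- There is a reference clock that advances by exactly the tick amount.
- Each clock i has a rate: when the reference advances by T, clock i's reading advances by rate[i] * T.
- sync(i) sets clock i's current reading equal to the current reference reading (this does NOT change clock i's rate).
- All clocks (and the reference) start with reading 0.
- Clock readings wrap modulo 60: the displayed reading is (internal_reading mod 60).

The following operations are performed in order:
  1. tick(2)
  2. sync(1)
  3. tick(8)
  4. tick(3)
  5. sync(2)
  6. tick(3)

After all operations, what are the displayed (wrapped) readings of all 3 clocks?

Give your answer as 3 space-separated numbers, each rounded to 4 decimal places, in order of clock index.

After op 1 tick(2): ref=2.0000 raw=[3.0000 2.5000 2.4000]
After op 2 sync(1): ref=2.0000 raw=[3.0000 2.0000 2.4000]
After op 3 tick(8): ref=10.0000 raw=[15.0000 12.0000 12.0000]
After op 4 tick(3): ref=13.0000 raw=[19.5000 15.7500 15.6000]
After op 5 sync(2): ref=13.0000 raw=[19.5000 15.7500 13.0000]
After op 6 tick(3): ref=16.0000 raw=[24.0000 19.5000 16.6000]
Wrap final raw readings (mod 60): 24.0000 mod 60 = 24.0000; 19.5000 mod 60 = 19.5000; 16.6000 mod 60 = 16.6000

Answer: 24.0000 19.5000 16.6000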